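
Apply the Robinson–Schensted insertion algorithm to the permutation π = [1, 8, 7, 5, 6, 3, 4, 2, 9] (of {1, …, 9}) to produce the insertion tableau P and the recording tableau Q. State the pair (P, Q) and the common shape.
P = [1, 2, 4, 9] / [3, 6] / [5] / [7] / [8];  Q = [1, 2, 5, 9] / [3, 7] / [4] / [6] / [8];  common shape = (4, 2, 1, 1, 1)

Row-insert the values π_1, π_2, … into P one at a time, bumping the leftmost entry strictly greater than the inserted value down to the next row. The recording tableau Q records, in position (i, j), the step at which that cell was added to P.
  Insert 1 (step 1): P = [1];  Q = [1]
  Insert 8 (step 2): P = [1, 8];  Q = [1, 2]
  Insert 7 (step 3): P = [1, 7] / [8];  Q = [1, 2] / [3]
  Insert 5 (step 4): P = [1, 5] / [7] / [8];  Q = [1, 2] / [3] / [4]
  Insert 6 (step 5): P = [1, 5, 6] / [7] / [8];  Q = [1, 2, 5] / [3] / [4]
  Insert 3 (step 6): P = [1, 3, 6] / [5] / [7] / [8];  Q = [1, 2, 5] / [3] / [4] / [6]
  Insert 4 (step 7): P = [1, 3, 4] / [5, 6] / [7] / [8];  Q = [1, 2, 5] / [3, 7] / [4] / [6]
  Insert 2 (step 8): P = [1, 2, 4] / [3, 6] / [5] / [7] / [8];  Q = [1, 2, 5] / [3, 7] / [4] / [6] / [8]
  Insert 9 (step 9): P = [1, 2, 4, 9] / [3, 6] / [5] / [7] / [8];  Q = [1, 2, 5, 9] / [3, 7] / [4] / [6] / [8]
Final shape: (4, 2, 1, 1, 1).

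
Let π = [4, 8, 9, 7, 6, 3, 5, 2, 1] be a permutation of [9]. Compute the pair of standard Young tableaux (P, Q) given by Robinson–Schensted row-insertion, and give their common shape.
P = [1, 5, 9] / [2, 6] / [3] / [4] / [7] / [8];  Q = [1, 2, 3] / [4, 7] / [5] / [6] / [8] / [9];  common shape = (3, 2, 1, 1, 1, 1)

Row-insert the values π_1, π_2, … into P one at a time, bumping the leftmost entry strictly greater than the inserted value down to the next row. The recording tableau Q records, in position (i, j), the step at which that cell was added to P.
  Insert 4 (step 1): P = [4];  Q = [1]
  Insert 8 (step 2): P = [4, 8];  Q = [1, 2]
  Insert 9 (step 3): P = [4, 8, 9];  Q = [1, 2, 3]
  Insert 7 (step 4): P = [4, 7, 9] / [8];  Q = [1, 2, 3] / [4]
  Insert 6 (step 5): P = [4, 6, 9] / [7] / [8];  Q = [1, 2, 3] / [4] / [5]
  Insert 3 (step 6): P = [3, 6, 9] / [4] / [7] / [8];  Q = [1, 2, 3] / [4] / [5] / [6]
  Insert 5 (step 7): P = [3, 5, 9] / [4, 6] / [7] / [8];  Q = [1, 2, 3] / [4, 7] / [5] / [6]
  Insert 2 (step 8): P = [2, 5, 9] / [3, 6] / [4] / [7] / [8];  Q = [1, 2, 3] / [4, 7] / [5] / [6] / [8]
  Insert 1 (step 9): P = [1, 5, 9] / [2, 6] / [3] / [4] / [7] / [8];  Q = [1, 2, 3] / [4, 7] / [5] / [6] / [8] / [9]
Final shape: (3, 2, 1, 1, 1, 1).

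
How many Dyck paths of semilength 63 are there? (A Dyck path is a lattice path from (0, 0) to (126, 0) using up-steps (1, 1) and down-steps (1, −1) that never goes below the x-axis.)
C_63 = 94295850558771979787935384946380125

These Dyck paths are counted by the Catalan number C_n = (1/(n + 1)) · C(2n, n). For n = 63: C_63 = (1/64) · C(126, 63) = 6034934435761406706427864636568328000/64 = 94295850558771979787935384946380125.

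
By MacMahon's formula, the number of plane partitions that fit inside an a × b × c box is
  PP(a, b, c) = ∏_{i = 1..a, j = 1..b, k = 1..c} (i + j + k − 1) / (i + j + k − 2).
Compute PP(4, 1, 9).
PP(4, 1, 9) = 715

Evaluate the triple product over i = 1..4, j = 1..1, k = 1..9. The factors are (2/1) · (3/2) · (4/3) · (5/4) · (6/5) · (7/6) · (8/7) · (9/8) · … (36 factors total). The numerators and denominators telescope so the product is an integer; carrying out the multiplication exactly gives PP(4, 1, 9) = 715.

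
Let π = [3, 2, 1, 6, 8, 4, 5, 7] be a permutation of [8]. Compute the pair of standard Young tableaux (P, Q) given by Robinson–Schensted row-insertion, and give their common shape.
P = [1, 4, 5, 7] / [2, 6, 8] / [3];  Q = [1, 4, 5, 8] / [2, 6, 7] / [3];  common shape = (4, 3, 1)

Row-insert the values π_1, π_2, … into P one at a time, bumping the leftmost entry strictly greater than the inserted value down to the next row. The recording tableau Q records, in position (i, j), the step at which that cell was added to P.
  Insert 3 (step 1): P = [3];  Q = [1]
  Insert 2 (step 2): P = [2] / [3];  Q = [1] / [2]
  Insert 1 (step 3): P = [1] / [2] / [3];  Q = [1] / [2] / [3]
  Insert 6 (step 4): P = [1, 6] / [2] / [3];  Q = [1, 4] / [2] / [3]
  Insert 8 (step 5): P = [1, 6, 8] / [2] / [3];  Q = [1, 4, 5] / [2] / [3]
  Insert 4 (step 6): P = [1, 4, 8] / [2, 6] / [3];  Q = [1, 4, 5] / [2, 6] / [3]
  Insert 5 (step 7): P = [1, 4, 5] / [2, 6, 8] / [3];  Q = [1, 4, 5] / [2, 6, 7] / [3]
  Insert 7 (step 8): P = [1, 4, 5, 7] / [2, 6, 8] / [3];  Q = [1, 4, 5, 8] / [2, 6, 7] / [3]
Final shape: (4, 3, 1).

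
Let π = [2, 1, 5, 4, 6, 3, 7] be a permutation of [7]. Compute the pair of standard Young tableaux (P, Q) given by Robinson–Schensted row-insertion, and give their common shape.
P = [1, 3, 6, 7] / [2, 4] / [5];  Q = [1, 3, 5, 7] / [2, 4] / [6];  common shape = (4, 2, 1)

Row-insert the values π_1, π_2, … into P one at a time, bumping the leftmost entry strictly greater than the inserted value down to the next row. The recording tableau Q records, in position (i, j), the step at which that cell was added to P.
  Insert 2 (step 1): P = [2];  Q = [1]
  Insert 1 (step 2): P = [1] / [2];  Q = [1] / [2]
  Insert 5 (step 3): P = [1, 5] / [2];  Q = [1, 3] / [2]
  Insert 4 (step 4): P = [1, 4] / [2, 5];  Q = [1, 3] / [2, 4]
  Insert 6 (step 5): P = [1, 4, 6] / [2, 5];  Q = [1, 3, 5] / [2, 4]
  Insert 3 (step 6): P = [1, 3, 6] / [2, 4] / [5];  Q = [1, 3, 5] / [2, 4] / [6]
  Insert 7 (step 7): P = [1, 3, 6, 7] / [2, 4] / [5];  Q = [1, 3, 5, 7] / [2, 4] / [6]
Final shape: (4, 2, 1).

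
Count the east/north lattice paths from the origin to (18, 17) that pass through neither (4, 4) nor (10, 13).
Number of paths = 2740597230

Inclusion–exclusion. Total paths: C(35, 18) = 4537567650. Through P₁: C(8, 4)·C(27, 14) = 1404081000. Through P₂: C(23, 10)·C(12, 8) = 566312670. Since P₁ is strictly southwest of P₂, a monotone path through both must visit P₁ then P₂; paths through both = C(8, 4)·C(15, 6)·C(12, 8) = 173423250. Avoid both = 4537567650 − 1404081000 − 566312670 + 173423250 = 2740597230.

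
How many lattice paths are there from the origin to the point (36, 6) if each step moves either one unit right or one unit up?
Number of paths = 5245786

A monotone lattice path from (0, 0) to (36, 6) consists of 36 east steps and 6 north steps in some order, so it is determined by which 36 of the 42 steps are east. The count is C(42, 36) = 5245786.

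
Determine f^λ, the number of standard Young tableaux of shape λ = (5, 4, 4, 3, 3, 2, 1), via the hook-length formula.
# SYT of shape (5, 4, 4, 3, 3, 2, 1) = 1551950400

Hook-length formula: f^λ = n! / Π hook(c), product over all cells c of the Young diagram. For λ = (5, 4, 4, 3, 3, 2, 1), n = 22 boxes. Hook lengths by row (left-to-right, top-to-bottom): [11, 9, 7, 4, 1]; [9, 7, 5, 2]; [8, 6, 4, 1]; [6, 4, 2]; [5, 3, 1]; [3, 1]; [1]. Product of hooks = 724250419200. So f^λ = 22! / 724250419200 = 1124000727777607680000 / 724250419200 = 1551950400.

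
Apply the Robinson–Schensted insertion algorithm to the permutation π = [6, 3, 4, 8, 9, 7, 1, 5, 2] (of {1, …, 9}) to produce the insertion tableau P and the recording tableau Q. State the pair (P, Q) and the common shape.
P = [1, 2, 5, 9] / [3, 4] / [6, 7] / [8];  Q = [1, 3, 4, 5] / [2, 6] / [7, 8] / [9];  common shape = (4, 2, 2, 1)

Row-insert the values π_1, π_2, … into P one at a time, bumping the leftmost entry strictly greater than the inserted value down to the next row. The recording tableau Q records, in position (i, j), the step at which that cell was added to P.
  Insert 6 (step 1): P = [6];  Q = [1]
  Insert 3 (step 2): P = [3] / [6];  Q = [1] / [2]
  Insert 4 (step 3): P = [3, 4] / [6];  Q = [1, 3] / [2]
  Insert 8 (step 4): P = [3, 4, 8] / [6];  Q = [1, 3, 4] / [2]
  Insert 9 (step 5): P = [3, 4, 8, 9] / [6];  Q = [1, 3, 4, 5] / [2]
  Insert 7 (step 6): P = [3, 4, 7, 9] / [6, 8];  Q = [1, 3, 4, 5] / [2, 6]
  Insert 1 (step 7): P = [1, 4, 7, 9] / [3, 8] / [6];  Q = [1, 3, 4, 5] / [2, 6] / [7]
  Insert 5 (step 8): P = [1, 4, 5, 9] / [3, 7] / [6, 8];  Q = [1, 3, 4, 5] / [2, 6] / [7, 8]
  Insert 2 (step 9): P = [1, 2, 5, 9] / [3, 4] / [6, 7] / [8];  Q = [1, 3, 4, 5] / [2, 6] / [7, 8] / [9]
Final shape: (4, 2, 2, 1).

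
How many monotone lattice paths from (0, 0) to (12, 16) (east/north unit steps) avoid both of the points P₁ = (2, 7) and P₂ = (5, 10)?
Number of paths = 23178519

Inclusion–exclusion. Total paths: C(28, 12) = 30421755. Through P₁: C(9, 2)·C(19, 10) = 3325608. Through P₂: C(15, 5)·C(13, 7) = 5153148. Since P₁ is strictly southwest of P₂, a monotone path through both must visit P₁ then P₂; paths through both = C(9, 2)·C(6, 3)·C(13, 7) = 1235520. Avoid both = 30421755 − 3325608 − 5153148 + 1235520 = 23178519.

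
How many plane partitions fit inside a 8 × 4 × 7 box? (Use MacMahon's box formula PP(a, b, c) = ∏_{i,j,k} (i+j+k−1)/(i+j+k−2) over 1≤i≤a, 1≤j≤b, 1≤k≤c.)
PP(8, 4, 7) = 1318349483880

Evaluate the triple product over i = 1..8, j = 1..4, k = 1..7. The factors are (2/1) · (3/2) · (4/3) · (5/4) · (6/5) · (7/6) · (8/7) · (3/2) · … (224 factors total). The numerators and denominators telescope so the product is an integer; carrying out the multiplication exactly gives PP(8, 4, 7) = 1318349483880.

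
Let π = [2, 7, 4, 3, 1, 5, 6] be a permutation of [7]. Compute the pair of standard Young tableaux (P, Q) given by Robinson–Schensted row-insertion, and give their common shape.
P = [1, 3, 5, 6] / [2] / [4] / [7];  Q = [1, 2, 6, 7] / [3] / [4] / [5];  common shape = (4, 1, 1, 1)

Row-insert the values π_1, π_2, … into P one at a time, bumping the leftmost entry strictly greater than the inserted value down to the next row. The recording tableau Q records, in position (i, j), the step at which that cell was added to P.
  Insert 2 (step 1): P = [2];  Q = [1]
  Insert 7 (step 2): P = [2, 7];  Q = [1, 2]
  Insert 4 (step 3): P = [2, 4] / [7];  Q = [1, 2] / [3]
  Insert 3 (step 4): P = [2, 3] / [4] / [7];  Q = [1, 2] / [3] / [4]
  Insert 1 (step 5): P = [1, 3] / [2] / [4] / [7];  Q = [1, 2] / [3] / [4] / [5]
  Insert 5 (step 6): P = [1, 3, 5] / [2] / [4] / [7];  Q = [1, 2, 6] / [3] / [4] / [5]
  Insert 6 (step 7): P = [1, 3, 5, 6] / [2] / [4] / [7];  Q = [1, 2, 6, 7] / [3] / [4] / [5]
Final shape: (4, 1, 1, 1).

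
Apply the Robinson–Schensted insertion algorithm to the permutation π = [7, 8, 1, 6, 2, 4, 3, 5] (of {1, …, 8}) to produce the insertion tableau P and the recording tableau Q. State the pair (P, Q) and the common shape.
P = [1, 2, 3, 5] / [4, 8] / [6] / [7];  Q = [1, 2, 6, 8] / [3, 4] / [5] / [7];  common shape = (4, 2, 1, 1)

Row-insert the values π_1, π_2, … into P one at a time, bumping the leftmost entry strictly greater than the inserted value down to the next row. The recording tableau Q records, in position (i, j), the step at which that cell was added to P.
  Insert 7 (step 1): P = [7];  Q = [1]
  Insert 8 (step 2): P = [7, 8];  Q = [1, 2]
  Insert 1 (step 3): P = [1, 8] / [7];  Q = [1, 2] / [3]
  Insert 6 (step 4): P = [1, 6] / [7, 8];  Q = [1, 2] / [3, 4]
  Insert 2 (step 5): P = [1, 2] / [6, 8] / [7];  Q = [1, 2] / [3, 4] / [5]
  Insert 4 (step 6): P = [1, 2, 4] / [6, 8] / [7];  Q = [1, 2, 6] / [3, 4] / [5]
  Insert 3 (step 7): P = [1, 2, 3] / [4, 8] / [6] / [7];  Q = [1, 2, 6] / [3, 4] / [5] / [7]
  Insert 5 (step 8): P = [1, 2, 3, 5] / [4, 8] / [6] / [7];  Q = [1, 2, 6, 8] / [3, 4] / [5] / [7]
Final shape: (4, 2, 1, 1).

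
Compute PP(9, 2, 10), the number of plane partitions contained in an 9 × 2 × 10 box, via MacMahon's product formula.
PP(9, 2, 10) = 1551580888

Evaluate the triple product over i = 1..9, j = 1..2, k = 1..10. The factors are (2/1) · (3/2) · (4/3) · (5/4) · (6/5) · (7/6) · (8/7) · (9/8) · … (180 factors total). The numerators and denominators telescope so the product is an integer; carrying out the multiplication exactly gives PP(9, 2, 10) = 1551580888.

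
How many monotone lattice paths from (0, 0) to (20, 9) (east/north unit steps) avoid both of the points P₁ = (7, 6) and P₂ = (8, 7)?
Number of paths = 8780772

Inclusion–exclusion. Total paths: C(29, 20) = 10015005. Through P₁: C(13, 7)·C(16, 13) = 960960. Through P₂: C(15, 8)·C(14, 12) = 585585. Since P₁ is strictly southwest of P₂, a monotone path through both must visit P₁ then P₂; paths through both = C(13, 7)·C(2, 1)·C(14, 12) = 312312. Avoid both = 10015005 − 960960 − 585585 + 312312 = 8780772.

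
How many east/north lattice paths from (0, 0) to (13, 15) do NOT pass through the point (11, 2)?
Number of paths = 37433970

Total paths from (0, 0) to (13, 15): C(28, 13) = 37442160. Paths through (11, 2): (paths (0, 0) → (11, 2)) × (paths (11, 2) → (13, 15)) = C(13, 11) · C(15, 2) = 78 · 105 = 8190. Avoidance count = 37442160 − 8190 = 37433970.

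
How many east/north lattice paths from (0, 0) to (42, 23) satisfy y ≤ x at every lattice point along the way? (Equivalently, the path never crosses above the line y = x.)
Number of paths = 105613430714064000

By the reflection principle (André's argument), the number of monotone paths to (42, 23) with n ≤ m that never go above y = x is C(65, 42) − C(65, 43) = 227068876035237600 − 121455445321173600 = 105613430714064000.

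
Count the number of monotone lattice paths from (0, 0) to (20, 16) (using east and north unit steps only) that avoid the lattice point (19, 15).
Number of paths = 3595937070

Total paths from (0, 0) to (20, 16): C(36, 20) = 7307872110. Paths through (19, 15): (paths (0, 0) → (19, 15)) × (paths (19, 15) → (20, 16)) = C(34, 19) · C(2, 1) = 1855967520 · 2 = 3711935040. Avoidance count = 7307872110 − 3711935040 = 3595937070.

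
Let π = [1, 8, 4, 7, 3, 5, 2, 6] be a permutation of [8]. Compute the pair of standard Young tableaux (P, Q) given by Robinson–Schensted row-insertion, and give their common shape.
P = [1, 2, 5, 6] / [3, 7] / [4] / [8];  Q = [1, 2, 4, 8] / [3, 6] / [5] / [7];  common shape = (4, 2, 1, 1)

Row-insert the values π_1, π_2, … into P one at a time, bumping the leftmost entry strictly greater than the inserted value down to the next row. The recording tableau Q records, in position (i, j), the step at which that cell was added to P.
  Insert 1 (step 1): P = [1];  Q = [1]
  Insert 8 (step 2): P = [1, 8];  Q = [1, 2]
  Insert 4 (step 3): P = [1, 4] / [8];  Q = [1, 2] / [3]
  Insert 7 (step 4): P = [1, 4, 7] / [8];  Q = [1, 2, 4] / [3]
  Insert 3 (step 5): P = [1, 3, 7] / [4] / [8];  Q = [1, 2, 4] / [3] / [5]
  Insert 5 (step 6): P = [1, 3, 5] / [4, 7] / [8];  Q = [1, 2, 4] / [3, 6] / [5]
  Insert 2 (step 7): P = [1, 2, 5] / [3, 7] / [4] / [8];  Q = [1, 2, 4] / [3, 6] / [5] / [7]
  Insert 6 (step 8): P = [1, 2, 5, 6] / [3, 7] / [4] / [8];  Q = [1, 2, 4, 8] / [3, 6] / [5] / [7]
Final shape: (4, 2, 1, 1).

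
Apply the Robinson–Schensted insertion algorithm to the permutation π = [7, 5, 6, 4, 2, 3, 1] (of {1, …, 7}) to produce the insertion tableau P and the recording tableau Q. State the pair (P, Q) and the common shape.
P = [1, 3] / [2, 6] / [4] / [5] / [7];  Q = [1, 3] / [2, 6] / [4] / [5] / [7];  common shape = (2, 2, 1, 1, 1)

Row-insert the values π_1, π_2, … into P one at a time, bumping the leftmost entry strictly greater than the inserted value down to the next row. The recording tableau Q records, in position (i, j), the step at which that cell was added to P.
  Insert 7 (step 1): P = [7];  Q = [1]
  Insert 5 (step 2): P = [5] / [7];  Q = [1] / [2]
  Insert 6 (step 3): P = [5, 6] / [7];  Q = [1, 3] / [2]
  Insert 4 (step 4): P = [4, 6] / [5] / [7];  Q = [1, 3] / [2] / [4]
  Insert 2 (step 5): P = [2, 6] / [4] / [5] / [7];  Q = [1, 3] / [2] / [4] / [5]
  Insert 3 (step 6): P = [2, 3] / [4, 6] / [5] / [7];  Q = [1, 3] / [2, 6] / [4] / [5]
  Insert 1 (step 7): P = [1, 3] / [2, 6] / [4] / [5] / [7];  Q = [1, 3] / [2, 6] / [4] / [5] / [7]
Final shape: (2, 2, 1, 1, 1).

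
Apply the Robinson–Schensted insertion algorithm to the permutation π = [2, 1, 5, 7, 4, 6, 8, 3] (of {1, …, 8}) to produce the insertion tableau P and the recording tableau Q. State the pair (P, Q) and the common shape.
P = [1, 3, 6, 8] / [2, 4, 7] / [5];  Q = [1, 3, 4, 7] / [2, 5, 6] / [8];  common shape = (4, 3, 1)

Row-insert the values π_1, π_2, … into P one at a time, bumping the leftmost entry strictly greater than the inserted value down to the next row. The recording tableau Q records, in position (i, j), the step at which that cell was added to P.
  Insert 2 (step 1): P = [2];  Q = [1]
  Insert 1 (step 2): P = [1] / [2];  Q = [1] / [2]
  Insert 5 (step 3): P = [1, 5] / [2];  Q = [1, 3] / [2]
  Insert 7 (step 4): P = [1, 5, 7] / [2];  Q = [1, 3, 4] / [2]
  Insert 4 (step 5): P = [1, 4, 7] / [2, 5];  Q = [1, 3, 4] / [2, 5]
  Insert 6 (step 6): P = [1, 4, 6] / [2, 5, 7];  Q = [1, 3, 4] / [2, 5, 6]
  Insert 8 (step 7): P = [1, 4, 6, 8] / [2, 5, 7];  Q = [1, 3, 4, 7] / [2, 5, 6]
  Insert 3 (step 8): P = [1, 3, 6, 8] / [2, 4, 7] / [5];  Q = [1, 3, 4, 7] / [2, 5, 6] / [8]
Final shape: (4, 3, 1).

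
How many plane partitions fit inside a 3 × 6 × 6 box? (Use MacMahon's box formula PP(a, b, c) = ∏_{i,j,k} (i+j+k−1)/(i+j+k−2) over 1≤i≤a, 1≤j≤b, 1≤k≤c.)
PP(3, 6, 6) = 24293412

Evaluate the triple product over i = 1..3, j = 1..6, k = 1..6. The factors are (2/1) · (3/2) · (4/3) · (5/4) · (6/5) · (7/6) · (3/2) · (4/3) · … (108 factors total). The numerators and denominators telescope so the product is an integer; carrying out the multiplication exactly gives PP(3, 6, 6) = 24293412.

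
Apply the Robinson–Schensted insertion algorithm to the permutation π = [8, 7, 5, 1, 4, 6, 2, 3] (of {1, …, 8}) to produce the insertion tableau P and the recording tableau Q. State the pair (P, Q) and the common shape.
P = [1, 2, 3] / [4, 6] / [5] / [7] / [8];  Q = [1, 5, 6] / [2, 8] / [3] / [4] / [7];  common shape = (3, 2, 1, 1, 1)

Row-insert the values π_1, π_2, … into P one at a time, bumping the leftmost entry strictly greater than the inserted value down to the next row. The recording tableau Q records, in position (i, j), the step at which that cell was added to P.
  Insert 8 (step 1): P = [8];  Q = [1]
  Insert 7 (step 2): P = [7] / [8];  Q = [1] / [2]
  Insert 5 (step 3): P = [5] / [7] / [8];  Q = [1] / [2] / [3]
  Insert 1 (step 4): P = [1] / [5] / [7] / [8];  Q = [1] / [2] / [3] / [4]
  Insert 4 (step 5): P = [1, 4] / [5] / [7] / [8];  Q = [1, 5] / [2] / [3] / [4]
  Insert 6 (step 6): P = [1, 4, 6] / [5] / [7] / [8];  Q = [1, 5, 6] / [2] / [3] / [4]
  Insert 2 (step 7): P = [1, 2, 6] / [4] / [5] / [7] / [8];  Q = [1, 5, 6] / [2] / [3] / [4] / [7]
  Insert 3 (step 8): P = [1, 2, 3] / [4, 6] / [5] / [7] / [8];  Q = [1, 5, 6] / [2, 8] / [3] / [4] / [7]
Final shape: (3, 2, 1, 1, 1).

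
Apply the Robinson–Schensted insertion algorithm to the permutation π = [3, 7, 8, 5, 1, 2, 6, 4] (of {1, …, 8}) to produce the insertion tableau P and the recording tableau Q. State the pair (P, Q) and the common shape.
P = [1, 2, 4] / [3, 5, 6] / [7, 8];  Q = [1, 2, 3] / [4, 6, 7] / [5, 8];  common shape = (3, 3, 2)

Row-insert the values π_1, π_2, … into P one at a time, bumping the leftmost entry strictly greater than the inserted value down to the next row. The recording tableau Q records, in position (i, j), the step at which that cell was added to P.
  Insert 3 (step 1): P = [3];  Q = [1]
  Insert 7 (step 2): P = [3, 7];  Q = [1, 2]
  Insert 8 (step 3): P = [3, 7, 8];  Q = [1, 2, 3]
  Insert 5 (step 4): P = [3, 5, 8] / [7];  Q = [1, 2, 3] / [4]
  Insert 1 (step 5): P = [1, 5, 8] / [3] / [7];  Q = [1, 2, 3] / [4] / [5]
  Insert 2 (step 6): P = [1, 2, 8] / [3, 5] / [7];  Q = [1, 2, 3] / [4, 6] / [5]
  Insert 6 (step 7): P = [1, 2, 6] / [3, 5, 8] / [7];  Q = [1, 2, 3] / [4, 6, 7] / [5]
  Insert 4 (step 8): P = [1, 2, 4] / [3, 5, 6] / [7, 8];  Q = [1, 2, 3] / [4, 6, 7] / [5, 8]
Final shape: (3, 3, 2).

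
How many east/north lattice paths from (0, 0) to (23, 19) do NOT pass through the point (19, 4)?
Number of paths = 446740988820

Total paths from (0, 0) to (23, 19): C(42, 23) = 446775310800. Paths through (19, 4): (paths (0, 0) → (19, 4)) × (paths (19, 4) → (23, 19)) = C(23, 19) · C(19, 4) = 8855 · 3876 = 34321980. Avoidance count = 446775310800 − 34321980 = 446740988820.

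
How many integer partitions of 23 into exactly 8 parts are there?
p(23, 8 parts) = 146

Partitions of n into exactly k parts are in bijection with partitions of n − k into at most k parts (subtract 1 from each part). So p(23, exactly 8) = p(15, parts ≤ 8). Computing via the recurrence p(m, j) = p(m, j−1) + p(m−j, j) gives 146.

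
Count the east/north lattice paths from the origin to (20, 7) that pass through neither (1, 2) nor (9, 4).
Number of paths = 549398

Inclusion–exclusion. Total paths: C(27, 20) = 888030. Through P₁: C(3, 1)·C(24, 19) = 127512. Through P₂: C(13, 9)·C(14, 11) = 260260. Since P₁ is strictly southwest of P₂, a monotone path through both must visit P₁ then P₂; paths through both = C(3, 1)·C(10, 8)·C(14, 11) = 49140. Avoid both = 888030 − 127512 − 260260 + 49140 = 549398.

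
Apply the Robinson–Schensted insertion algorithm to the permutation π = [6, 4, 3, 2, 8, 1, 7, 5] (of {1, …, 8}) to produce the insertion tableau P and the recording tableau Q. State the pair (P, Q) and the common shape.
P = [1, 5] / [2, 7] / [3, 8] / [4] / [6];  Q = [1, 5] / [2, 7] / [3, 8] / [4] / [6];  common shape = (2, 2, 2, 1, 1)

Row-insert the values π_1, π_2, … into P one at a time, bumping the leftmost entry strictly greater than the inserted value down to the next row. The recording tableau Q records, in position (i, j), the step at which that cell was added to P.
  Insert 6 (step 1): P = [6];  Q = [1]
  Insert 4 (step 2): P = [4] / [6];  Q = [1] / [2]
  Insert 3 (step 3): P = [3] / [4] / [6];  Q = [1] / [2] / [3]
  Insert 2 (step 4): P = [2] / [3] / [4] / [6];  Q = [1] / [2] / [3] / [4]
  Insert 8 (step 5): P = [2, 8] / [3] / [4] / [6];  Q = [1, 5] / [2] / [3] / [4]
  Insert 1 (step 6): P = [1, 8] / [2] / [3] / [4] / [6];  Q = [1, 5] / [2] / [3] / [4] / [6]
  Insert 7 (step 7): P = [1, 7] / [2, 8] / [3] / [4] / [6];  Q = [1, 5] / [2, 7] / [3] / [4] / [6]
  Insert 5 (step 8): P = [1, 5] / [2, 7] / [3, 8] / [4] / [6];  Q = [1, 5] / [2, 7] / [3, 8] / [4] / [6]
Final shape: (2, 2, 2, 1, 1).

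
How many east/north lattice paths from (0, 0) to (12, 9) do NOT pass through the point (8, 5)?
Number of paths = 203840

Total paths from (0, 0) to (12, 9): C(21, 12) = 293930. Paths through (8, 5): (paths (0, 0) → (8, 5)) × (paths (8, 5) → (12, 9)) = C(13, 8) · C(8, 4) = 1287 · 70 = 90090. Avoidance count = 293930 − 90090 = 203840.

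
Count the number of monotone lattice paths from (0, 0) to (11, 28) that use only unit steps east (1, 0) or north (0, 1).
Number of paths = 1676056044

A monotone lattice path from (0, 0) to (11, 28) consists of 11 east steps and 28 north steps in some order, so it is determined by which 11 of the 39 steps are east. The count is C(39, 11) = 1676056044.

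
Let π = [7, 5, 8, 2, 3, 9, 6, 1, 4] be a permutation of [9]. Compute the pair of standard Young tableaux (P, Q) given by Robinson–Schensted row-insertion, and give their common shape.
P = [1, 3, 4] / [2, 6, 9] / [5, 8] / [7];  Q = [1, 3, 6] / [2, 5, 7] / [4, 9] / [8];  common shape = (3, 3, 2, 1)

Row-insert the values π_1, π_2, … into P one at a time, bumping the leftmost entry strictly greater than the inserted value down to the next row. The recording tableau Q records, in position (i, j), the step at which that cell was added to P.
  Insert 7 (step 1): P = [7];  Q = [1]
  Insert 5 (step 2): P = [5] / [7];  Q = [1] / [2]
  Insert 8 (step 3): P = [5, 8] / [7];  Q = [1, 3] / [2]
  Insert 2 (step 4): P = [2, 8] / [5] / [7];  Q = [1, 3] / [2] / [4]
  Insert 3 (step 5): P = [2, 3] / [5, 8] / [7];  Q = [1, 3] / [2, 5] / [4]
  Insert 9 (step 6): P = [2, 3, 9] / [5, 8] / [7];  Q = [1, 3, 6] / [2, 5] / [4]
  Insert 6 (step 7): P = [2, 3, 6] / [5, 8, 9] / [7];  Q = [1, 3, 6] / [2, 5, 7] / [4]
  Insert 1 (step 8): P = [1, 3, 6] / [2, 8, 9] / [5] / [7];  Q = [1, 3, 6] / [2, 5, 7] / [4] / [8]
  Insert 4 (step 9): P = [1, 3, 4] / [2, 6, 9] / [5, 8] / [7];  Q = [1, 3, 6] / [2, 5, 7] / [4, 9] / [8]
Final shape: (3, 3, 2, 1).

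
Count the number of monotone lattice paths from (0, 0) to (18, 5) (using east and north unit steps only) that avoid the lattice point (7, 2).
Number of paths = 20545

Total paths from (0, 0) to (18, 5): C(23, 18) = 33649. Paths through (7, 2): (paths (0, 0) → (7, 2)) × (paths (7, 2) → (18, 5)) = C(9, 7) · C(14, 11) = 36 · 364 = 13104. Avoidance count = 33649 − 13104 = 20545.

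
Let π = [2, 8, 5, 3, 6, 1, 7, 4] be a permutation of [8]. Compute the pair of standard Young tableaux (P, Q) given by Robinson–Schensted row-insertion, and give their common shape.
P = [1, 3, 4, 7] / [2, 6] / [5] / [8];  Q = [1, 2, 5, 7] / [3, 8] / [4] / [6];  common shape = (4, 2, 1, 1)

Row-insert the values π_1, π_2, … into P one at a time, bumping the leftmost entry strictly greater than the inserted value down to the next row. The recording tableau Q records, in position (i, j), the step at which that cell was added to P.
  Insert 2 (step 1): P = [2];  Q = [1]
  Insert 8 (step 2): P = [2, 8];  Q = [1, 2]
  Insert 5 (step 3): P = [2, 5] / [8];  Q = [1, 2] / [3]
  Insert 3 (step 4): P = [2, 3] / [5] / [8];  Q = [1, 2] / [3] / [4]
  Insert 6 (step 5): P = [2, 3, 6] / [5] / [8];  Q = [1, 2, 5] / [3] / [4]
  Insert 1 (step 6): P = [1, 3, 6] / [2] / [5] / [8];  Q = [1, 2, 5] / [3] / [4] / [6]
  Insert 7 (step 7): P = [1, 3, 6, 7] / [2] / [5] / [8];  Q = [1, 2, 5, 7] / [3] / [4] / [6]
  Insert 4 (step 8): P = [1, 3, 4, 7] / [2, 6] / [5] / [8];  Q = [1, 2, 5, 7] / [3, 8] / [4] / [6]
Final shape: (4, 2, 1, 1).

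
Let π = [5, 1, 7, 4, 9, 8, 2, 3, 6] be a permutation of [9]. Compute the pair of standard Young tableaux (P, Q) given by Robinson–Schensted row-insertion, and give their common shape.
P = [1, 2, 3, 6] / [4, 7, 8] / [5, 9];  Q = [1, 3, 5, 9] / [2, 4, 6] / [7, 8];  common shape = (4, 3, 2)

Row-insert the values π_1, π_2, … into P one at a time, bumping the leftmost entry strictly greater than the inserted value down to the next row. The recording tableau Q records, in position (i, j), the step at which that cell was added to P.
  Insert 5 (step 1): P = [5];  Q = [1]
  Insert 1 (step 2): P = [1] / [5];  Q = [1] / [2]
  Insert 7 (step 3): P = [1, 7] / [5];  Q = [1, 3] / [2]
  Insert 4 (step 4): P = [1, 4] / [5, 7];  Q = [1, 3] / [2, 4]
  Insert 9 (step 5): P = [1, 4, 9] / [5, 7];  Q = [1, 3, 5] / [2, 4]
  Insert 8 (step 6): P = [1, 4, 8] / [5, 7, 9];  Q = [1, 3, 5] / [2, 4, 6]
  Insert 2 (step 7): P = [1, 2, 8] / [4, 7, 9] / [5];  Q = [1, 3, 5] / [2, 4, 6] / [7]
  Insert 3 (step 8): P = [1, 2, 3] / [4, 7, 8] / [5, 9];  Q = [1, 3, 5] / [2, 4, 6] / [7, 8]
  Insert 6 (step 9): P = [1, 2, 3, 6] / [4, 7, 8] / [5, 9];  Q = [1, 3, 5, 9] / [2, 4, 6] / [7, 8]
Final shape: (4, 3, 2).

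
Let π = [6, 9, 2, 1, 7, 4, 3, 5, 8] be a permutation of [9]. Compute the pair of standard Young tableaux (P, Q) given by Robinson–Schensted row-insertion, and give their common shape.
P = [1, 3, 5, 8] / [2, 4] / [6, 7] / [9];  Q = [1, 2, 8, 9] / [3, 5] / [4, 6] / [7];  common shape = (4, 2, 2, 1)

Row-insert the values π_1, π_2, … into P one at a time, bumping the leftmost entry strictly greater than the inserted value down to the next row. The recording tableau Q records, in position (i, j), the step at which that cell was added to P.
  Insert 6 (step 1): P = [6];  Q = [1]
  Insert 9 (step 2): P = [6, 9];  Q = [1, 2]
  Insert 2 (step 3): P = [2, 9] / [6];  Q = [1, 2] / [3]
  Insert 1 (step 4): P = [1, 9] / [2] / [6];  Q = [1, 2] / [3] / [4]
  Insert 7 (step 5): P = [1, 7] / [2, 9] / [6];  Q = [1, 2] / [3, 5] / [4]
  Insert 4 (step 6): P = [1, 4] / [2, 7] / [6, 9];  Q = [1, 2] / [3, 5] / [4, 6]
  Insert 3 (step 7): P = [1, 3] / [2, 4] / [6, 7] / [9];  Q = [1, 2] / [3, 5] / [4, 6] / [7]
  Insert 5 (step 8): P = [1, 3, 5] / [2, 4] / [6, 7] / [9];  Q = [1, 2, 8] / [3, 5] / [4, 6] / [7]
  Insert 8 (step 9): P = [1, 3, 5, 8] / [2, 4] / [6, 7] / [9];  Q = [1, 2, 8, 9] / [3, 5] / [4, 6] / [7]
Final shape: (4, 2, 2, 1).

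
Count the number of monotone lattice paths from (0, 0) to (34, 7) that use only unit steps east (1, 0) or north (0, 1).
Number of paths = 22481940

A monotone lattice path from (0, 0) to (34, 7) consists of 34 east steps and 7 north steps in some order, so it is determined by which 34 of the 41 steps are east. The count is C(41, 34) = 22481940.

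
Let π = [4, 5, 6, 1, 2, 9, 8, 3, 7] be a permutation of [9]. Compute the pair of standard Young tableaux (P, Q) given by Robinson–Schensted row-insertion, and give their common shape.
P = [1, 2, 3, 7] / [4, 5, 6, 8] / [9];  Q = [1, 2, 3, 6] / [4, 5, 7, 9] / [8];  common shape = (4, 4, 1)

Row-insert the values π_1, π_2, … into P one at a time, bumping the leftmost entry strictly greater than the inserted value down to the next row. The recording tableau Q records, in position (i, j), the step at which that cell was added to P.
  Insert 4 (step 1): P = [4];  Q = [1]
  Insert 5 (step 2): P = [4, 5];  Q = [1, 2]
  Insert 6 (step 3): P = [4, 5, 6];  Q = [1, 2, 3]
  Insert 1 (step 4): P = [1, 5, 6] / [4];  Q = [1, 2, 3] / [4]
  Insert 2 (step 5): P = [1, 2, 6] / [4, 5];  Q = [1, 2, 3] / [4, 5]
  Insert 9 (step 6): P = [1, 2, 6, 9] / [4, 5];  Q = [1, 2, 3, 6] / [4, 5]
  Insert 8 (step 7): P = [1, 2, 6, 8] / [4, 5, 9];  Q = [1, 2, 3, 6] / [4, 5, 7]
  Insert 3 (step 8): P = [1, 2, 3, 8] / [4, 5, 6] / [9];  Q = [1, 2, 3, 6] / [4, 5, 7] / [8]
  Insert 7 (step 9): P = [1, 2, 3, 7] / [4, 5, 6, 8] / [9];  Q = [1, 2, 3, 6] / [4, 5, 7, 9] / [8]
Final shape: (4, 4, 1).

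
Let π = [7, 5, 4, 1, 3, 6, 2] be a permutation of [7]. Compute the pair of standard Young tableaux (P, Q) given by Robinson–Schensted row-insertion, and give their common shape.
P = [1, 2, 6] / [3] / [4] / [5] / [7];  Q = [1, 5, 6] / [2] / [3] / [4] / [7];  common shape = (3, 1, 1, 1, 1)

Row-insert the values π_1, π_2, … into P one at a time, bumping the leftmost entry strictly greater than the inserted value down to the next row. The recording tableau Q records, in position (i, j), the step at which that cell was added to P.
  Insert 7 (step 1): P = [7];  Q = [1]
  Insert 5 (step 2): P = [5] / [7];  Q = [1] / [2]
  Insert 4 (step 3): P = [4] / [5] / [7];  Q = [1] / [2] / [3]
  Insert 1 (step 4): P = [1] / [4] / [5] / [7];  Q = [1] / [2] / [3] / [4]
  Insert 3 (step 5): P = [1, 3] / [4] / [5] / [7];  Q = [1, 5] / [2] / [3] / [4]
  Insert 6 (step 6): P = [1, 3, 6] / [4] / [5] / [7];  Q = [1, 5, 6] / [2] / [3] / [4]
  Insert 2 (step 7): P = [1, 2, 6] / [3] / [4] / [5] / [7];  Q = [1, 5, 6] / [2] / [3] / [4] / [7]
Final shape: (3, 1, 1, 1, 1).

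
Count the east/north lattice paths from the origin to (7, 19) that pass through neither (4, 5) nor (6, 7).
Number of paths = 559640

Inclusion–exclusion. Total paths: C(26, 7) = 657800. Through P₁: C(9, 4)·C(17, 3) = 85680. Through P₂: C(13, 6)·C(13, 1) = 22308. Since P₁ is strictly southwest of P₂, a monotone path through both must visit P₁ then P₂; paths through both = C(9, 4)·C(4, 2)·C(13, 1) = 9828. Avoid both = 657800 − 85680 − 22308 + 9828 = 559640.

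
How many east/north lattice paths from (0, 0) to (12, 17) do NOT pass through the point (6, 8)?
Number of paths = 36865920

Total paths from (0, 0) to (12, 17): C(29, 12) = 51895935. Paths through (6, 8): (paths (0, 0) → (6, 8)) × (paths (6, 8) → (12, 17)) = C(14, 6) · C(15, 6) = 3003 · 5005 = 15030015. Avoidance count = 51895935 − 15030015 = 36865920.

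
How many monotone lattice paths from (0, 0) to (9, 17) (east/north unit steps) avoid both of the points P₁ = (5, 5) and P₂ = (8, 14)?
Number of paths = 1608590

Inclusion–exclusion. Total paths: C(26, 9) = 3124550. Through P₁: C(10, 5)·C(16, 4) = 458640. Through P₂: C(22, 8)·C(4, 1) = 1279080. Since P₁ is strictly southwest of P₂, a monotone path through both must visit P₁ then P₂; paths through both = C(10, 5)·C(12, 3)·C(4, 1) = 221760. Avoid both = 3124550 − 458640 − 1279080 + 221760 = 1608590.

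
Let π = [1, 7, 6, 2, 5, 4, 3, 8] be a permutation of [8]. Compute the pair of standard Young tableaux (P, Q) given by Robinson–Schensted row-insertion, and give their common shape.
P = [1, 2, 3, 8] / [4] / [5] / [6] / [7];  Q = [1, 2, 5, 8] / [3] / [4] / [6] / [7];  common shape = (4, 1, 1, 1, 1)

Row-insert the values π_1, π_2, … into P one at a time, bumping the leftmost entry strictly greater than the inserted value down to the next row. The recording tableau Q records, in position (i, j), the step at which that cell was added to P.
  Insert 1 (step 1): P = [1];  Q = [1]
  Insert 7 (step 2): P = [1, 7];  Q = [1, 2]
  Insert 6 (step 3): P = [1, 6] / [7];  Q = [1, 2] / [3]
  Insert 2 (step 4): P = [1, 2] / [6] / [7];  Q = [1, 2] / [3] / [4]
  Insert 5 (step 5): P = [1, 2, 5] / [6] / [7];  Q = [1, 2, 5] / [3] / [4]
  Insert 4 (step 6): P = [1, 2, 4] / [5] / [6] / [7];  Q = [1, 2, 5] / [3] / [4] / [6]
  Insert 3 (step 7): P = [1, 2, 3] / [4] / [5] / [6] / [7];  Q = [1, 2, 5] / [3] / [4] / [6] / [7]
  Insert 8 (step 8): P = [1, 2, 3, 8] / [4] / [5] / [6] / [7];  Q = [1, 2, 5, 8] / [3] / [4] / [6] / [7]
Final shape: (4, 1, 1, 1, 1).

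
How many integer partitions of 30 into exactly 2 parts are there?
p(30, 2 parts) = 15

Partitions of n into exactly k parts are in bijection with partitions of n − k into at most k parts (subtract 1 from each part). So p(30, exactly 2) = p(28, parts ≤ 2). Computing via the recurrence p(m, j) = p(m, j−1) + p(m−j, j) gives 15.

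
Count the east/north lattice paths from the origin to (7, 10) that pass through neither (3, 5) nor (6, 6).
Number of paths = 8892

Inclusion–exclusion. Total paths: C(17, 7) = 19448. Through P₁: C(8, 3)·C(9, 4) = 7056. Through P₂: C(12, 6)·C(5, 1) = 4620. Since P₁ is strictly southwest of P₂, a monotone path through both must visit P₁ then P₂; paths through both = C(8, 3)·C(4, 3)·C(5, 1) = 1120. Avoid both = 19448 − 7056 − 4620 + 1120 = 8892.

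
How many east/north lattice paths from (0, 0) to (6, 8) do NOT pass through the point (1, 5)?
Number of paths = 2667

Total paths from (0, 0) to (6, 8): C(14, 6) = 3003. Paths through (1, 5): (paths (0, 0) → (1, 5)) × (paths (1, 5) → (6, 8)) = C(6, 1) · C(8, 5) = 6 · 56 = 336. Avoidance count = 3003 − 336 = 2667.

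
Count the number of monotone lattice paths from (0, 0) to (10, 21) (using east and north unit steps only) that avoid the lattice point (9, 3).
Number of paths = 44347985

Total paths from (0, 0) to (10, 21): C(31, 10) = 44352165. Paths through (9, 3): (paths (0, 0) → (9, 3)) × (paths (9, 3) → (10, 21)) = C(12, 9) · C(19, 1) = 220 · 19 = 4180. Avoidance count = 44352165 − 4180 = 44347985.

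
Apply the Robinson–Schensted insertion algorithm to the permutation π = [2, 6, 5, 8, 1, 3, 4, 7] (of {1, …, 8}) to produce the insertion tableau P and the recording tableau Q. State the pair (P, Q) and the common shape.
P = [1, 3, 4, 7] / [2, 5, 8] / [6];  Q = [1, 2, 4, 8] / [3, 6, 7] / [5];  common shape = (4, 3, 1)

Row-insert the values π_1, π_2, … into P one at a time, bumping the leftmost entry strictly greater than the inserted value down to the next row. The recording tableau Q records, in position (i, j), the step at which that cell was added to P.
  Insert 2 (step 1): P = [2];  Q = [1]
  Insert 6 (step 2): P = [2, 6];  Q = [1, 2]
  Insert 5 (step 3): P = [2, 5] / [6];  Q = [1, 2] / [3]
  Insert 8 (step 4): P = [2, 5, 8] / [6];  Q = [1, 2, 4] / [3]
  Insert 1 (step 5): P = [1, 5, 8] / [2] / [6];  Q = [1, 2, 4] / [3] / [5]
  Insert 3 (step 6): P = [1, 3, 8] / [2, 5] / [6];  Q = [1, 2, 4] / [3, 6] / [5]
  Insert 4 (step 7): P = [1, 3, 4] / [2, 5, 8] / [6];  Q = [1, 2, 4] / [3, 6, 7] / [5]
  Insert 7 (step 8): P = [1, 3, 4, 7] / [2, 5, 8] / [6];  Q = [1, 2, 4, 8] / [3, 6, 7] / [5]
Final shape: (4, 3, 1).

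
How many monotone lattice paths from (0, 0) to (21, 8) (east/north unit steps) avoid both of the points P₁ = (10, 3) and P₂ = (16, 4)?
Number of paths = 2684679

Inclusion–exclusion. Total paths: C(29, 21) = 4292145. Through P₁: C(13, 10)·C(16, 11) = 1249248. Through P₂: C(20, 16)·C(9, 5) = 610470. Since P₁ is strictly southwest of P₂, a monotone path through both must visit P₁ then P₂; paths through both = C(13, 10)·C(7, 6)·C(9, 5) = 252252. Avoid both = 4292145 − 1249248 − 610470 + 252252 = 2684679.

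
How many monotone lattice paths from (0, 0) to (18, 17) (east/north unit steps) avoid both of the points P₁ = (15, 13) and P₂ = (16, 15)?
Number of paths = 2097809760

Inclusion–exclusion. Total paths: C(35, 18) = 4537567650. Through P₁: C(28, 15)·C(7, 3) = 1310475600. Through P₂: C(31, 16)·C(4, 2) = 1803241170. Since P₁ is strictly southwest of P₂, a monotone path through both must visit P₁ then P₂; paths through both = C(28, 15)·C(3, 1)·C(4, 2) = 673958880. Avoid both = 4537567650 − 1310475600 − 1803241170 + 673958880 = 2097809760.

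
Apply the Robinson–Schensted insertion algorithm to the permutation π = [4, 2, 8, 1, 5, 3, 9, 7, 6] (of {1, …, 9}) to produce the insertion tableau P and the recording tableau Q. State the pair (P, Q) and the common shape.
P = [1, 3, 6] / [2, 5, 7] / [4, 8, 9];  Q = [1, 3, 7] / [2, 5, 8] / [4, 6, 9];  common shape = (3, 3, 3)

Row-insert the values π_1, π_2, … into P one at a time, bumping the leftmost entry strictly greater than the inserted value down to the next row. The recording tableau Q records, in position (i, j), the step at which that cell was added to P.
  Insert 4 (step 1): P = [4];  Q = [1]
  Insert 2 (step 2): P = [2] / [4];  Q = [1] / [2]
  Insert 8 (step 3): P = [2, 8] / [4];  Q = [1, 3] / [2]
  Insert 1 (step 4): P = [1, 8] / [2] / [4];  Q = [1, 3] / [2] / [4]
  Insert 5 (step 5): P = [1, 5] / [2, 8] / [4];  Q = [1, 3] / [2, 5] / [4]
  Insert 3 (step 6): P = [1, 3] / [2, 5] / [4, 8];  Q = [1, 3] / [2, 5] / [4, 6]
  Insert 9 (step 7): P = [1, 3, 9] / [2, 5] / [4, 8];  Q = [1, 3, 7] / [2, 5] / [4, 6]
  Insert 7 (step 8): P = [1, 3, 7] / [2, 5, 9] / [4, 8];  Q = [1, 3, 7] / [2, 5, 8] / [4, 6]
  Insert 6 (step 9): P = [1, 3, 6] / [2, 5, 7] / [4, 8, 9];  Q = [1, 3, 7] / [2, 5, 8] / [4, 6, 9]
Final shape: (3, 3, 3).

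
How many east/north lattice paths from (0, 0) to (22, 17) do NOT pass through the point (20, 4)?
Number of paths = 51020002080

Total paths from (0, 0) to (22, 17): C(39, 22) = 51021117810. Paths through (20, 4): (paths (0, 0) → (20, 4)) × (paths (20, 4) → (22, 17)) = C(24, 20) · C(15, 2) = 10626 · 105 = 1115730. Avoidance count = 51021117810 − 1115730 = 51020002080.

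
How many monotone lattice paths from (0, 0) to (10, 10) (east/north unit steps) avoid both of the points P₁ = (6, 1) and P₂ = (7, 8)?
Number of paths = 115961

Inclusion–exclusion. Total paths: C(20, 10) = 184756. Through P₁: C(7, 6)·C(13, 4) = 5005. Through P₂: C(15, 7)·C(5, 3) = 64350. Since P₁ is strictly southwest of P₂, a monotone path through both must visit P₁ then P₂; paths through both = C(7, 6)·C(8, 1)·C(5, 3) = 560. Avoid both = 184756 − 5005 − 64350 + 560 = 115961.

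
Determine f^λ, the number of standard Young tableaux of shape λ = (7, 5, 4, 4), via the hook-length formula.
# SYT of shape (7, 5, 4, 4) = 24942060

Hook-length formula: f^λ = n! / Π hook(c), product over all cells c of the Young diagram. For λ = (7, 5, 4, 4), n = 20 boxes. Hook lengths by row (left-to-right, top-to-bottom): [10, 9, 8, 7, 4, 2, 1]; [7, 6, 5, 4, 1]; [5, 4, 3, 2]; [4, 3, 2, 1]. Product of hooks = 97542144000. So f^λ = 20! / 97542144000 = 2432902008176640000 / 97542144000 = 24942060.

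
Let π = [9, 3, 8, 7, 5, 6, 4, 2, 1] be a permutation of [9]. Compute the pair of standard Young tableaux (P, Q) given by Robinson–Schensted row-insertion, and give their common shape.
P = [1, 4, 6] / [2] / [3] / [5] / [7] / [8] / [9];  Q = [1, 3, 6] / [2] / [4] / [5] / [7] / [8] / [9];  common shape = (3, 1, 1, 1, 1, 1, 1)

Row-insert the values π_1, π_2, … into P one at a time, bumping the leftmost entry strictly greater than the inserted value down to the next row. The recording tableau Q records, in position (i, j), the step at which that cell was added to P.
  Insert 9 (step 1): P = [9];  Q = [1]
  Insert 3 (step 2): P = [3] / [9];  Q = [1] / [2]
  Insert 8 (step 3): P = [3, 8] / [9];  Q = [1, 3] / [2]
  Insert 7 (step 4): P = [3, 7] / [8] / [9];  Q = [1, 3] / [2] / [4]
  Insert 5 (step 5): P = [3, 5] / [7] / [8] / [9];  Q = [1, 3] / [2] / [4] / [5]
  Insert 6 (step 6): P = [3, 5, 6] / [7] / [8] / [9];  Q = [1, 3, 6] / [2] / [4] / [5]
  Insert 4 (step 7): P = [3, 4, 6] / [5] / [7] / [8] / [9];  Q = [1, 3, 6] / [2] / [4] / [5] / [7]
  Insert 2 (step 8): P = [2, 4, 6] / [3] / [5] / [7] / [8] / [9];  Q = [1, 3, 6] / [2] / [4] / [5] / [7] / [8]
  Insert 1 (step 9): P = [1, 4, 6] / [2] / [3] / [5] / [7] / [8] / [9];  Q = [1, 3, 6] / [2] / [4] / [5] / [7] / [8] / [9]
Final shape: (3, 1, 1, 1, 1, 1, 1).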